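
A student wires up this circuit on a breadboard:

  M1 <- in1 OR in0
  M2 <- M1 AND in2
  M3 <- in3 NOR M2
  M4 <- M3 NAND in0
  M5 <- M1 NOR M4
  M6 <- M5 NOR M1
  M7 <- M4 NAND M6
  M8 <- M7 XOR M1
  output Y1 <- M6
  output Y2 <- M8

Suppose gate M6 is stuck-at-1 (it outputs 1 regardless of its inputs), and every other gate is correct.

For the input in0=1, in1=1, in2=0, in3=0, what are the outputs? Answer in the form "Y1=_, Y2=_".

Propagate with M6 forced: M1=1, M2=0, M3=1, M4=0, M5=0, M6=1 [stuck-at-1], M7=1, M8=0.
So the outputs are Y1=1, Y2=0. (Without the fault they would be Y1=0, Y2=0.)

Y1=1, Y2=0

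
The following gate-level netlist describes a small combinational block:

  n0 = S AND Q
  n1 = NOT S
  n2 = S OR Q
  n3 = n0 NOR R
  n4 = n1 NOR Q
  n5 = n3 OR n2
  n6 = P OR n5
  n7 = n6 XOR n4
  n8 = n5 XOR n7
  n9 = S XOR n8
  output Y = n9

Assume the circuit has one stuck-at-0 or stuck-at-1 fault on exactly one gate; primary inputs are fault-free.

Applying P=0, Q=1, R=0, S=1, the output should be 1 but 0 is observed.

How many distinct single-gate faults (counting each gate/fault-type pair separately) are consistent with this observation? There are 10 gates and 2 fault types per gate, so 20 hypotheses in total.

Fault-free: n0=1, n1=0, n2=1, n3=0, n4=0, n5=1, n6=1, n7=1, n8=0, n9=1 → 1. Observed 0.
  n0: none of the 2 fault types match ✗
  n1: none of the 2 fault types match ✗
  n2: none of the 2 fault types match ✗
  n3: none of the 2 fault types match ✗
  n4: stuck-at-1 ✓; others ✗
  n5: none of the 2 fault types match ✗
  n6: stuck-at-0 ✓; others ✗
  n7: stuck-at-0 ✓; others ✗
  n8: stuck-at-1 ✓; others ✗
  n9: stuck-at-0 ✓; others ✗
Consistent faults: {n4 stuck-at-1, n6 stuck-at-0, n7 stuck-at-0, n8 stuck-at-1, n9 stuck-at-0} — 5 in all.

5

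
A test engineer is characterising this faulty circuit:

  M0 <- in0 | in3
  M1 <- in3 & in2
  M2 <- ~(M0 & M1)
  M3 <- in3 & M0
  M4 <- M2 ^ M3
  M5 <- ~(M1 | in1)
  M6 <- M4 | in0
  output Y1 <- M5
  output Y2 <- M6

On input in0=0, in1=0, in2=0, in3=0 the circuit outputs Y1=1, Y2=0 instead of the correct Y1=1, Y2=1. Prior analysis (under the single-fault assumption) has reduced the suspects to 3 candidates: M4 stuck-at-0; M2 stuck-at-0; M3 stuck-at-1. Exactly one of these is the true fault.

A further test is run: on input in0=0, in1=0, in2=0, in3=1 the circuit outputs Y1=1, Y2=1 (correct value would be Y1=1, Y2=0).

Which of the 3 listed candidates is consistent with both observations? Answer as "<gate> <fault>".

M2 stuck-at-0

Evaluate each candidate on input in0=0, in1=0, in2=0, in3=1:
  M4 stuck-at-0: M0=1, M1=0, M2=1, M3=1, M4=0 [stuck-at-0], M5=1, M6=0 → Y1=1, Y2=0 — eliminated
  M2 stuck-at-0: M0=1, M1=0, M2=0 [stuck-at-0], M3=1, M4=1, M5=1, M6=1 → Y1=1, Y2=1 — matches
  M3 stuck-at-1: M0=1, M1=0, M2=1, M3=1 [stuck-at-1], M4=0, M5=1, M6=0 → Y1=1, Y2=0 — eliminated
Only M2 stuck-at-0 reproduces the observed Y1=1, Y2=1.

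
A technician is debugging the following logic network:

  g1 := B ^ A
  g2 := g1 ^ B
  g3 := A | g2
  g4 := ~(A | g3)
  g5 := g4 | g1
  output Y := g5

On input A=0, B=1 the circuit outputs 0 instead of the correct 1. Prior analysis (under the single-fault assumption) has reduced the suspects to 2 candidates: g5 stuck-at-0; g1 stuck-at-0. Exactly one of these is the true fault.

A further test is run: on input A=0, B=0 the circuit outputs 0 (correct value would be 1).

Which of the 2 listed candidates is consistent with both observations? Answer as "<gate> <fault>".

Evaluate each candidate on input A=0, B=0:
  g5 stuck-at-0: g1=0, g2=0, g3=0, g4=1, g5=0 [stuck-at-0] → 0 — matches
  g1 stuck-at-0: g1=0 [stuck-at-0], g2=0, g3=0, g4=1, g5=1 → 1 — eliminated
Only g5 stuck-at-0 reproduces the observed 0.

g5 stuck-at-0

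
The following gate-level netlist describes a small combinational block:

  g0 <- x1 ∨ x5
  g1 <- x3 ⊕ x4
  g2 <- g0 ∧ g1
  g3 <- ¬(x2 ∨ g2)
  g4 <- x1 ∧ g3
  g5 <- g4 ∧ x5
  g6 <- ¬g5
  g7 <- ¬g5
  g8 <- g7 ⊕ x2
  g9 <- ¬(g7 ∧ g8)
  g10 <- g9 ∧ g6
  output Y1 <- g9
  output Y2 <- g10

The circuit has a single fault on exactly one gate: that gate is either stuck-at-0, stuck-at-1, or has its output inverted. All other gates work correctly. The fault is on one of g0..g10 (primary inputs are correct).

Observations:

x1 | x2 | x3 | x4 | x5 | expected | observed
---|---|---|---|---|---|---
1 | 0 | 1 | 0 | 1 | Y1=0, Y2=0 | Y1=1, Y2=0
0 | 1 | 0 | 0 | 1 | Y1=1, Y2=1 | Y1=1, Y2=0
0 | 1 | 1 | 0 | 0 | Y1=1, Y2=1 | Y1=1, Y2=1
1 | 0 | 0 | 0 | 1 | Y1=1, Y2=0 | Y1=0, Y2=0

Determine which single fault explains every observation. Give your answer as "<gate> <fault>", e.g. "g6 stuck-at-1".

Fault-free values for test 1 (x1=1, x2=0, x3=1, x4=0, x5=1): g0=1, g1=1, g2=1, g3=0, g4=0, g5=0, g6=1, g7=1, g8=1, g9=0, g10=0, giving Y1=0, Y2=0. Observed Y1=1, Y2=0.
Test 1: faults giving observed Y1=1, Y2=0 are {g0 stuck-at-0, g0 inverted output, g1 stuck-at-0, g1 inverted output, g2 stuck-at-0, g2 inverted output, g3 stuck-at-1, g3 inverted output, g4 stuck-at-1, g4 inverted output, g5 stuck-at-1, g5 inverted output}.
Test 2 (x1=0, x2=1, x3=0, x4=0, x5=1): fault-free g0=1, g1=0, g2=0, g3=0, g4=0, g5=0, g6=1, g7=1, g8=0, g9=1, g10=1 → Y1=1, Y2=1; observed Y1=1, Y2=0. Eliminates g0 stuck-at-0, g0 inverted output, g1 stuck-at-0, g1 inverted output, g2 stuck-at-0, g2 inverted output, g3 stuck-at-1, g3 inverted output.
Test 3 (x1=0, x2=1, x3=1, x4=0, x5=0): fault-free g0=0, g1=1, g2=0, g3=0, g4=0, g5=0, g6=1, g7=1, g8=0, g9=1, g10=1 → Y1=1, Y2=1; observed Y1=1, Y2=1. Eliminates g5 stuck-at-1, g5 inverted output.
Test 4 (x1=1, x2=0, x3=0, x4=0, x5=1): fault-free g0=1, g1=0, g2=0, g3=1, g4=1, g5=1, g6=0, g7=0, g8=0, g9=1, g10=0 → Y1=1, Y2=0; observed Y1=0, Y2=0. Eliminates g4 stuck-at-1.
Only g4 inverted output is consistent with every test.

g4 inverted output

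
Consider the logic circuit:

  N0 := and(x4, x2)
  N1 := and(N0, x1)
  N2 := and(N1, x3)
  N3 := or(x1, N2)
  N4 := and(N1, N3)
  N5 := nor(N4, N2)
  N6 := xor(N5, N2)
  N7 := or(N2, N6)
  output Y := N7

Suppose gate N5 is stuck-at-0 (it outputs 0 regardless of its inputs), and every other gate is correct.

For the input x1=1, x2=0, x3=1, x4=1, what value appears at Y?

Propagate with N5 forced: N0=0, N1=0, N2=0, N3=1, N4=0, N5=0 [stuck-at-0], N6=0, N7=0.
So Y = 0. (Without the fault it would be 1.)

0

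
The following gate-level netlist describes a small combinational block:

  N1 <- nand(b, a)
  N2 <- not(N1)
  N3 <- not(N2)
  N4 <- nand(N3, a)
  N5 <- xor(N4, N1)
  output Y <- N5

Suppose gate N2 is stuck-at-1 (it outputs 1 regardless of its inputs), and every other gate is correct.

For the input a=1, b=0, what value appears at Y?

Propagate with N2 forced: N1=1, N2=1 [stuck-at-1], N3=0, N4=1, N5=0.
So Y = 0. (Without the fault it would be 1.)

0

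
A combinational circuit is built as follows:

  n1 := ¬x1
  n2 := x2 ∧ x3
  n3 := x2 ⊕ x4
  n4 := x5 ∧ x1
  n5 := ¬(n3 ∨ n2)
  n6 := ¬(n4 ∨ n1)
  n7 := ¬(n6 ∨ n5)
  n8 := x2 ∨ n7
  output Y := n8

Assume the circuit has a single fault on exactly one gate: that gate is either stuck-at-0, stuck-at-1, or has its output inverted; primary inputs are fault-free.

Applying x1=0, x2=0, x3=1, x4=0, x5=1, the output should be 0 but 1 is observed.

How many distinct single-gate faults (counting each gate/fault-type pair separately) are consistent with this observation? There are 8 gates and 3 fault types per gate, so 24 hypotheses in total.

Fault-free: n1=1, n2=0, n3=0, n4=0, n5=1, n6=0, n7=0, n8=0 → 0. Observed 1.
  n1: none of the 3 fault types match ✗
  n2: stuck-at-1, inverted output ✓; others ✗
  n3: stuck-at-1, inverted output ✓; others ✗
  n4: none of the 3 fault types match ✗
  n5: stuck-at-0, inverted output ✓; others ✗
  n6: none of the 3 fault types match ✗
  n7: stuck-at-1, inverted output ✓; others ✗
  n8: stuck-at-1, inverted output ✓; others ✗
Consistent faults: {n2 stuck-at-1, n2 inverted output, n3 stuck-at-1, n3 inverted output, n5 stuck-at-0, n5 inverted output, n7 stuck-at-1, n7 inverted output, n8 stuck-at-1, n8 inverted output} — 10 in all.

10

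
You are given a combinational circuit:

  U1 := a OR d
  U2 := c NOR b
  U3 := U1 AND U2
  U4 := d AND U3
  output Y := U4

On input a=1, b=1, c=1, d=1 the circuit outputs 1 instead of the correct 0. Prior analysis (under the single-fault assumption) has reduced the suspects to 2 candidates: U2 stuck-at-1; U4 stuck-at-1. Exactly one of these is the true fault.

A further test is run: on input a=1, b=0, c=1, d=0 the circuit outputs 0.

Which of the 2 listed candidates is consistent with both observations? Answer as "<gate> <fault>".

Evaluate each candidate on input a=1, b=0, c=1, d=0:
  U2 stuck-at-1: U1=1, U2=1 [stuck-at-1], U3=1, U4=0 → 0 — matches
  U4 stuck-at-1: U1=1, U2=0, U3=0, U4=1 [stuck-at-1] → 1 — eliminated
Only U2 stuck-at-1 reproduces the observed 0.

U2 stuck-at-1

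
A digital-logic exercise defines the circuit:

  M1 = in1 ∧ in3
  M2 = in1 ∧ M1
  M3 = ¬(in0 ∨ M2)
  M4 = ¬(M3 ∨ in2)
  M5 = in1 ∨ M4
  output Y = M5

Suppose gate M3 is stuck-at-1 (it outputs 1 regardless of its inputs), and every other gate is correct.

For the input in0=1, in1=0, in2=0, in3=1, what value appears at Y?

0

Propagate with M3 forced: M1=0, M2=0, M3=1 [stuck-at-1], M4=0, M5=0.
So Y = 0. (Without the fault it would be 1.)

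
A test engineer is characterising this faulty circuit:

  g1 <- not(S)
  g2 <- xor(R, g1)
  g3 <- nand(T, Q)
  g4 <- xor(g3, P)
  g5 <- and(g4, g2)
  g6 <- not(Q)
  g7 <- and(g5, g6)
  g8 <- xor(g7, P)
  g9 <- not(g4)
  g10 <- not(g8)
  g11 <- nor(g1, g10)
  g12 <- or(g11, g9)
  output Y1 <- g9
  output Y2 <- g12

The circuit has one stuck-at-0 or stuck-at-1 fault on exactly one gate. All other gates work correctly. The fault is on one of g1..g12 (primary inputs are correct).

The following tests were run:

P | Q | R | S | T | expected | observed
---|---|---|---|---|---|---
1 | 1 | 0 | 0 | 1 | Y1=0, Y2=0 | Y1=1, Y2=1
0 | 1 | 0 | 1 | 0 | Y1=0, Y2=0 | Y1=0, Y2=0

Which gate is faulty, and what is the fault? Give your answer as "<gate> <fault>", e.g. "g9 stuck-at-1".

g3 stuck-at-1

Fault-free values for test 1 (P=1, Q=1, R=0, S=0, T=1): g1=1, g2=1, g3=0, g4=1, g5=1, g6=0, g7=0, g8=1, g9=0, g10=0, g11=0, g12=0, giving Y1=0, Y2=0. Observed Y1=1, Y2=1.
Test 1: faults giving observed Y1=1, Y2=1 are {g3 stuck-at-1, g4 stuck-at-0, g9 stuck-at-1}.
Test 2 (P=0, Q=1, R=0, S=1, T=0): fault-free g1=0, g2=0, g3=1, g4=1, g5=0, g6=0, g7=0, g8=0, g9=0, g10=1, g11=0, g12=0 → Y1=0, Y2=0; observed Y1=0, Y2=0. Eliminates g4 stuck-at-0, g9 stuck-at-1.
Only g3 stuck-at-1 is consistent with every test.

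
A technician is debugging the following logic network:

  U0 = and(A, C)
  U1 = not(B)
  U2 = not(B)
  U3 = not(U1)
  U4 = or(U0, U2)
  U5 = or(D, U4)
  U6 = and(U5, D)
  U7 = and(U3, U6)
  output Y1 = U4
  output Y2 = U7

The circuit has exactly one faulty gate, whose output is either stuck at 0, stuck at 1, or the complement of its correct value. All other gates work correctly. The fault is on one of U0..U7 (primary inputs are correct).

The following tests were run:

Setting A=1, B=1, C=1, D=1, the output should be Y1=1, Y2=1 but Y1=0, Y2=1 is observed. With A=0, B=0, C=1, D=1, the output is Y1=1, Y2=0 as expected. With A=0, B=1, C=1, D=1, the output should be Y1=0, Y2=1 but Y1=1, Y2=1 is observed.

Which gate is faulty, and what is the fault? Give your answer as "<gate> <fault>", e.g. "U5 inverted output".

U0 inverted output

Fault-free values for test 1 (A=1, B=1, C=1, D=1): U0=1, U1=0, U2=0, U3=1, U4=1, U5=1, U6=1, U7=1, giving Y1=1, Y2=1. Observed Y1=0, Y2=1.
Test 1: faults giving observed Y1=0, Y2=1 are {U0 stuck-at-0, U0 inverted output, U4 stuck-at-0, U4 inverted output}.
Test 2 (A=0, B=0, C=1, D=1): fault-free U0=0, U1=1, U2=1, U3=0, U4=1, U5=1, U6=1, U7=0 → Y1=1, Y2=0; observed Y1=1, Y2=0. Eliminates U4 stuck-at-0, U4 inverted output.
Test 3 (A=0, B=1, C=1, D=1): fault-free U0=0, U1=0, U2=0, U3=1, U4=0, U5=1, U6=1, U7=1 → Y1=0, Y2=1; observed Y1=1, Y2=1. Eliminates U0 stuck-at-0.
Only U0 inverted output is consistent with every test.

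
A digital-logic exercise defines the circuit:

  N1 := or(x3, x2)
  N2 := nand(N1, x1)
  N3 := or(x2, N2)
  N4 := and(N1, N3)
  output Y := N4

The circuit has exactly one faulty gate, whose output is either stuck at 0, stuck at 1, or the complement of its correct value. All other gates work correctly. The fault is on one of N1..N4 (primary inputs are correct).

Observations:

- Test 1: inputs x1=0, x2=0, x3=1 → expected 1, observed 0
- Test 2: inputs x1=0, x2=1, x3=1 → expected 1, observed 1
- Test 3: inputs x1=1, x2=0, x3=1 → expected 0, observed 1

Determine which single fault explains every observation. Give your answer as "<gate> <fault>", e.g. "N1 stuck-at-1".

N2 inverted output

Fault-free values for test 1 (x1=0, x2=0, x3=1): N1=1, N2=1, N3=1, N4=1, giving Y=1. Observed 0.
Test 1: faults giving observed 0 are {N1 stuck-at-0, N1 inverted output, N2 stuck-at-0, N2 inverted output, N3 stuck-at-0, N3 inverted output, N4 stuck-at-0, N4 inverted output}.
Test 2 (x1=0, x2=1, x3=1): fault-free N1=1, N2=1, N3=1, N4=1 → 1; observed 1. Eliminates N1 stuck-at-0, N1 inverted output, N3 stuck-at-0, N3 inverted output, N4 stuck-at-0, N4 inverted output.
Test 3 (x1=1, x2=0, x3=1): fault-free N1=1, N2=0, N3=0, N4=0 → 0; observed 1. Eliminates N2 stuck-at-0.
Only N2 inverted output is consistent with every test.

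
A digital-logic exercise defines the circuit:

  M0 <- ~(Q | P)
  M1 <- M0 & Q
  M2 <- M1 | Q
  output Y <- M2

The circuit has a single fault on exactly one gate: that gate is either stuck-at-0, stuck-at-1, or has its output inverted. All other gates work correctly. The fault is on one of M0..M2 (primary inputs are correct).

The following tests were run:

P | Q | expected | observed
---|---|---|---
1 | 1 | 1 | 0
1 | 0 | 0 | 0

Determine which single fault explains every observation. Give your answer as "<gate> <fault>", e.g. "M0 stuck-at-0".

M2 stuck-at-0

Fault-free values for test 1 (P=1, Q=1): M0=0, M1=0, M2=1, giving Y=1. Observed 0.
Test 1: faults giving observed 0 are {M2 stuck-at-0, M2 inverted output}.
Test 2 (P=1, Q=0): fault-free M0=0, M1=0, M2=0 → 0; observed 0. Eliminates M2 inverted output.
Only M2 stuck-at-0 is consistent with every test.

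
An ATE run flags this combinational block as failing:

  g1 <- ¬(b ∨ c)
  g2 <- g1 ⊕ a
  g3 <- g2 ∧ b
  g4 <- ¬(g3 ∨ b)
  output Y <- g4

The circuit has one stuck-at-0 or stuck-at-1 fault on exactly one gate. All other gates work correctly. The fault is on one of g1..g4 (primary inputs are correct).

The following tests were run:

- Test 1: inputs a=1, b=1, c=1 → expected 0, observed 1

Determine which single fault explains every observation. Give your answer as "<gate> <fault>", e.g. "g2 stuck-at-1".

Fault-free values for test 1 (a=1, b=1, c=1): g1=0, g2=1, g3=1, g4=0, giving Y=0. Observed 1.
Test 1: faults giving observed 1 are {g4 stuck-at-1}.
Only g4 stuck-at-1 is consistent with every test.

g4 stuck-at-1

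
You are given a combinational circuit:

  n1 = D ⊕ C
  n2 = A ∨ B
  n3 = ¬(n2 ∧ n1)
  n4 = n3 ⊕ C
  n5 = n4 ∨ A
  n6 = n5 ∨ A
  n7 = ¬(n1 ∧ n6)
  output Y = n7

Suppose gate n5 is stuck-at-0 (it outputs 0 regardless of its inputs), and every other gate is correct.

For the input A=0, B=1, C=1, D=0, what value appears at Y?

1

Propagate with n5 forced: n1=1, n2=1, n3=0, n4=1, n5=0 [stuck-at-0], n6=0, n7=1.
So Y = 1. (Without the fault it would be 0.)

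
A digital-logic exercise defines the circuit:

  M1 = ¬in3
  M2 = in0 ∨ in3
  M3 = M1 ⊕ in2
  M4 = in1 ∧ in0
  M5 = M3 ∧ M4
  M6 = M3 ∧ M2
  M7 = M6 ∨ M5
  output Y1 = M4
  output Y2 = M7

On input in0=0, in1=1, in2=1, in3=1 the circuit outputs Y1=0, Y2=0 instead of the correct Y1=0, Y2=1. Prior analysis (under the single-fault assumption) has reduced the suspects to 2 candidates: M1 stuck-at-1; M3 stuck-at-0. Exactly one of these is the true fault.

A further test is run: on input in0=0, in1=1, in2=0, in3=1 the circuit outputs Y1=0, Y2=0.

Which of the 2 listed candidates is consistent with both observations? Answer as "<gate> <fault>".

M3 stuck-at-0

Evaluate each candidate on input in0=0, in1=1, in2=0, in3=1:
  M1 stuck-at-1: M1=1 [stuck-at-1], M2=1, M3=1, M4=0, M5=0, M6=1, M7=1 → Y1=0, Y2=1 — eliminated
  M3 stuck-at-0: M1=0, M2=1, M3=0 [stuck-at-0], M4=0, M5=0, M6=0, M7=0 → Y1=0, Y2=0 — matches
Only M3 stuck-at-0 reproduces the observed Y1=0, Y2=0.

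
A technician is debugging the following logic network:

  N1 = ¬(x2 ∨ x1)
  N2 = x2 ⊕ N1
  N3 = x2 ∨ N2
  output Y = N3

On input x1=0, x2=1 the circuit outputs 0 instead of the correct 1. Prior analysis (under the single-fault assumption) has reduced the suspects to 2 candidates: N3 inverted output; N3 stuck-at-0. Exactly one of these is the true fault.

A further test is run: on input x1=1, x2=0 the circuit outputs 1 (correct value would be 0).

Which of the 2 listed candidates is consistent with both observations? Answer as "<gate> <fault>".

N3 inverted output

Evaluate each candidate on input x1=1, x2=0:
  N3 inverted output: N1=0, N2=0, N3=1 [inverted output] → 1 — matches
  N3 stuck-at-0: N1=0, N2=0, N3=0 [stuck-at-0] → 0 — eliminated
Only N3 inverted output reproduces the observed 1.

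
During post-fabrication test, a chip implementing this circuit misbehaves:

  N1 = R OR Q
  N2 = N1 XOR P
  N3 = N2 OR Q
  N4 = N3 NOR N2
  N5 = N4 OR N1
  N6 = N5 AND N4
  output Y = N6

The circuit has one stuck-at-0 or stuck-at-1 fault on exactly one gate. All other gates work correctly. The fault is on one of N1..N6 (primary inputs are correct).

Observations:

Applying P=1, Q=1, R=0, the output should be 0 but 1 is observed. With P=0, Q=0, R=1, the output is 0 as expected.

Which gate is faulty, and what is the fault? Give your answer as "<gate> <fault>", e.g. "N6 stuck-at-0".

N3 stuck-at-0

Fault-free values for test 1 (P=1, Q=1, R=0): N1=1, N2=0, N3=1, N4=0, N5=1, N6=0, giving Y=0. Observed 1.
Test 1: faults giving observed 1 are {N3 stuck-at-0, N4 stuck-at-1, N6 stuck-at-1}.
Test 2 (P=0, Q=0, R=1): fault-free N1=1, N2=1, N3=1, N4=0, N5=1, N6=0 → 0; observed 0. Eliminates N4 stuck-at-1, N6 stuck-at-1.
Only N3 stuck-at-0 is consistent with every test.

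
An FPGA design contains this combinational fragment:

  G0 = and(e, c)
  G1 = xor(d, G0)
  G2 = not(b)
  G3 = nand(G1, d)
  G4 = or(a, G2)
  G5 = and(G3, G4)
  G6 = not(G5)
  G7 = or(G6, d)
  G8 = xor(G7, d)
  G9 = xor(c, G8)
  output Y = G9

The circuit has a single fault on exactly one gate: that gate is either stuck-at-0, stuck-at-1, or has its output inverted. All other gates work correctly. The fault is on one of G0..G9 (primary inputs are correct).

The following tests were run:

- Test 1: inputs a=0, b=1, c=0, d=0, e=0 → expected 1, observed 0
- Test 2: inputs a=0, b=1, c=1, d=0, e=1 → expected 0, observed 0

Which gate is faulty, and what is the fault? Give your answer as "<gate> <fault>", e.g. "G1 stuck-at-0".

Fault-free values for test 1 (a=0, b=1, c=0, d=0, e=0): G0=0, G1=0, G2=0, G3=1, G4=0, G5=0, G6=1, G7=1, G8=1, G9=1, giving Y=1. Observed 0.
Test 1: faults giving observed 0 are {G2 stuck-at-1, G2 inverted output, G4 stuck-at-1, G4 inverted output, G5 stuck-at-1, G5 inverted output, G6 stuck-at-0, G6 inverted output, G7 stuck-at-0, G7 inverted output, G8 stuck-at-0, G8 inverted output, G9 stuck-at-0, G9 inverted output}.
Test 2 (a=0, b=1, c=1, d=0, e=1): fault-free G0=1, G1=1, G2=0, G3=1, G4=0, G5=0, G6=1, G7=1, G8=1, G9=0 → 0; observed 0. Eliminates G2 stuck-at-1, G2 inverted output, G4 stuck-at-1, G4 inverted output, G5 stuck-at-1, G5 inverted output, G6 stuck-at-0, G6 inverted output, G7 stuck-at-0, G7 inverted output, G8 stuck-at-0, G8 inverted output, G9 inverted output.
Only G9 stuck-at-0 is consistent with every test.

G9 stuck-at-0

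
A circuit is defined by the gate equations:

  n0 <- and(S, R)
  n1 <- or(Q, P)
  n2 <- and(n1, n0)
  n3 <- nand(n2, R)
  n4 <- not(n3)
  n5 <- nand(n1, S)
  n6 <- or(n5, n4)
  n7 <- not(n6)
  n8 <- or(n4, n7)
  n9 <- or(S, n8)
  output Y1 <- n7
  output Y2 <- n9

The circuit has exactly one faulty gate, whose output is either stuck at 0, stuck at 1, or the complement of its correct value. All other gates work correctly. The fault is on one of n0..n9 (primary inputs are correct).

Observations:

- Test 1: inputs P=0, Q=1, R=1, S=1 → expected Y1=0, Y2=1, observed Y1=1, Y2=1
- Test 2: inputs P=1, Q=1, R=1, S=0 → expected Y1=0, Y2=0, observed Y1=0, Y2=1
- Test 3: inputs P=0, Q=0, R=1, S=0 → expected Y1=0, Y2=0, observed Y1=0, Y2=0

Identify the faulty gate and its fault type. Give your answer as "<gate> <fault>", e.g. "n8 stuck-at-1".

n0 inverted output

Fault-free values for test 1 (P=0, Q=1, R=1, S=1): n0=1, n1=1, n2=1, n3=0, n4=1, n5=0, n6=1, n7=0, n8=1, n9=1, giving Y1=0, Y2=1. Observed Y1=1, Y2=1.
Test 1: faults giving observed Y1=1, Y2=1 are {n0 stuck-at-0, n0 inverted output, n2 stuck-at-0, n2 inverted output, n3 stuck-at-1, n3 inverted output, n4 stuck-at-0, n4 inverted output, n6 stuck-at-0, n6 inverted output, n7 stuck-at-1, n7 inverted output}.
Test 2 (P=1, Q=1, R=1, S=0): fault-free n0=0, n1=1, n2=0, n3=1, n4=0, n5=1, n6=1, n7=0, n8=0, n9=0 → Y1=0, Y2=0; observed Y1=0, Y2=1. Eliminates n0 stuck-at-0, n2 stuck-at-0, n3 stuck-at-1, n4 stuck-at-0, n6 stuck-at-0, n6 inverted output, n7 stuck-at-1, n7 inverted output.
Test 3 (P=0, Q=0, R=1, S=0): fault-free n0=0, n1=0, n2=0, n3=1, n4=0, n5=1, n6=1, n7=0, n8=0, n9=0 → Y1=0, Y2=0; observed Y1=0, Y2=0. Eliminates n2 inverted output, n3 inverted output, n4 inverted output.
Only n0 inverted output is consistent with every test.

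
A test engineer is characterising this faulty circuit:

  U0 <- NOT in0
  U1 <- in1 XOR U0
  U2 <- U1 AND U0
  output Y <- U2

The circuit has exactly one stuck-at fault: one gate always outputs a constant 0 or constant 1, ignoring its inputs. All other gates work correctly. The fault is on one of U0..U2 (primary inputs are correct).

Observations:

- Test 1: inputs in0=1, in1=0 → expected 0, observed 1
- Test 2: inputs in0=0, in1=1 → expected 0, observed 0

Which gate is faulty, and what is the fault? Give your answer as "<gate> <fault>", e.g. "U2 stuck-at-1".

U0 stuck-at-1

Fault-free values for test 1 (in0=1, in1=0): U0=0, U1=0, U2=0, giving Y=0. Observed 1.
Test 1: faults giving observed 1 are {U0 stuck-at-1, U2 stuck-at-1}.
Test 2 (in0=0, in1=1): fault-free U0=1, U1=0, U2=0 → 0; observed 0. Eliminates U2 stuck-at-1.
Only U0 stuck-at-1 is consistent with every test.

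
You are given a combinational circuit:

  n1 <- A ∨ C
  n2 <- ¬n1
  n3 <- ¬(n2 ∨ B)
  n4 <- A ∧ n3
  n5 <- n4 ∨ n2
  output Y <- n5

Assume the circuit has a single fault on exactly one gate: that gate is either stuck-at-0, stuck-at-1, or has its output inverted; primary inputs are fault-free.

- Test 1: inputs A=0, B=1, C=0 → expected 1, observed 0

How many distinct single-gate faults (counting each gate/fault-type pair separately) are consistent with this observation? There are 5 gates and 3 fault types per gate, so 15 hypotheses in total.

6

Fault-free: n1=0, n2=1, n3=0, n4=0, n5=1 → 1. Observed 0.
  n1: stuck-at-1, inverted output ✓; others ✗
  n2: stuck-at-0, inverted output ✓; others ✗
  n3: none of the 3 fault types match ✗
  n4: none of the 3 fault types match ✗
  n5: stuck-at-0, inverted output ✓; others ✗
Consistent faults: {n1 stuck-at-1, n1 inverted output, n2 stuck-at-0, n2 inverted output, n5 stuck-at-0, n5 inverted output} — 6 in all.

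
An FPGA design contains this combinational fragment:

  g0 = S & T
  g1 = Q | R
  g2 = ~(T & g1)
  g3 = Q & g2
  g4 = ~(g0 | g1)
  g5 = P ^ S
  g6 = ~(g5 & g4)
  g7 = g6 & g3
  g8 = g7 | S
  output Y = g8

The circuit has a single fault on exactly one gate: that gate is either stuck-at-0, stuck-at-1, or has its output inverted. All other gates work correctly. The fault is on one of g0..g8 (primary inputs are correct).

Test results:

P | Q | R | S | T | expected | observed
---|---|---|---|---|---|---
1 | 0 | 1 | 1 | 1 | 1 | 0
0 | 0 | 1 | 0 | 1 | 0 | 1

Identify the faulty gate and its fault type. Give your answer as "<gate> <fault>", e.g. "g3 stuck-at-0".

g8 inverted output

Fault-free values for test 1 (P=1, Q=0, R=1, S=1, T=1): g0=1, g1=1, g2=0, g3=0, g4=0, g5=0, g6=1, g7=0, g8=1, giving Y=1. Observed 0.
Test 1: faults giving observed 0 are {g8 stuck-at-0, g8 inverted output}.
Test 2 (P=0, Q=0, R=1, S=0, T=1): fault-free g0=0, g1=1, g2=0, g3=0, g4=0, g5=0, g6=1, g7=0, g8=0 → 0; observed 1. Eliminates g8 stuck-at-0.
Only g8 inverted output is consistent with every test.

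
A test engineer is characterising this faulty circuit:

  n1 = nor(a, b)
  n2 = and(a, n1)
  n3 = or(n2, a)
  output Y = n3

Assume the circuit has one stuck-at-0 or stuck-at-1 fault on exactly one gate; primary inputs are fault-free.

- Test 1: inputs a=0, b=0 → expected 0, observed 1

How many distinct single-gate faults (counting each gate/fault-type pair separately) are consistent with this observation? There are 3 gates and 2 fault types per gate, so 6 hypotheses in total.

Fault-free: n1=1, n2=0, n3=0 → 0. Observed 1.
  n1 stuck-at-0: output 0 ✗
  n1 stuck-at-1: output 0 ✗
  n2 stuck-at-0: output 0 ✗
  n2 stuck-at-1: output 1 ✓
  n3 stuck-at-0: output 0 ✗
  n3 stuck-at-1: output 1 ✓
Consistent faults: {n2 stuck-at-1, n3 stuck-at-1} — 2 in all.

2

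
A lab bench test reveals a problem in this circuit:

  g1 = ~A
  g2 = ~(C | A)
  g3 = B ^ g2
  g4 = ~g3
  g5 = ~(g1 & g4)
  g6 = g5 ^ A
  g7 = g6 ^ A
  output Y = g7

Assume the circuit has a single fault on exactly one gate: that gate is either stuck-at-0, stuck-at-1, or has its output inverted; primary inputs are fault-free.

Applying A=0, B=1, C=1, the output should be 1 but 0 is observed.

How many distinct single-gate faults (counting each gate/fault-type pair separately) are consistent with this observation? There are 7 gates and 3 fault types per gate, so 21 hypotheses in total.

12

Fault-free: g1=1, g2=0, g3=1, g4=0, g5=1, g6=1, g7=1 → 1. Observed 0.
  g1: none of the 3 fault types match ✗
  g2: stuck-at-1, inverted output ✓; others ✗
  g3: stuck-at-0, inverted output ✓; others ✗
  g4: stuck-at-1, inverted output ✓; others ✗
  g5: stuck-at-0, inverted output ✓; others ✗
  g6: stuck-at-0, inverted output ✓; others ✗
  g7: stuck-at-0, inverted output ✓; others ✗
Consistent faults: {g2 stuck-at-1, g2 inverted output, g3 stuck-at-0, g3 inverted output, g4 stuck-at-1, g4 inverted output, g5 stuck-at-0, g5 inverted output, g6 stuck-at-0, g6 inverted output, g7 stuck-at-0, g7 inverted output} — 12 in all.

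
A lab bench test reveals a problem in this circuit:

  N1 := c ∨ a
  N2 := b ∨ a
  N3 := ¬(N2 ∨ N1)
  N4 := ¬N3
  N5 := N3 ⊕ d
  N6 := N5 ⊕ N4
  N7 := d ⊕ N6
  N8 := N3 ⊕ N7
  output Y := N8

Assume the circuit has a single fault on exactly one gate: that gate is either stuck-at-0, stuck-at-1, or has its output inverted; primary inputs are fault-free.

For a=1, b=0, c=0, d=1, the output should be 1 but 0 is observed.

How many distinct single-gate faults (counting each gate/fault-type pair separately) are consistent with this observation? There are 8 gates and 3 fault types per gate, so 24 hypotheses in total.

12

Fault-free: N1=1, N2=1, N3=0, N4=1, N5=1, N6=0, N7=1, N8=1 → 1. Observed 0.
  N1: none of the 3 fault types match ✗
  N2: none of the 3 fault types match ✗
  N3: stuck-at-1, inverted output ✓; others ✗
  N4: stuck-at-0, inverted output ✓; others ✗
  N5: stuck-at-0, inverted output ✓; others ✗
  N6: stuck-at-1, inverted output ✓; others ✗
  N7: stuck-at-0, inverted output ✓; others ✗
  N8: stuck-at-0, inverted output ✓; others ✗
Consistent faults: {N3 stuck-at-1, N3 inverted output, N4 stuck-at-0, N4 inverted output, N5 stuck-at-0, N5 inverted output, N6 stuck-at-1, N6 inverted output, N7 stuck-at-0, N7 inverted output, N8 stuck-at-0, N8 inverted output} — 12 in all.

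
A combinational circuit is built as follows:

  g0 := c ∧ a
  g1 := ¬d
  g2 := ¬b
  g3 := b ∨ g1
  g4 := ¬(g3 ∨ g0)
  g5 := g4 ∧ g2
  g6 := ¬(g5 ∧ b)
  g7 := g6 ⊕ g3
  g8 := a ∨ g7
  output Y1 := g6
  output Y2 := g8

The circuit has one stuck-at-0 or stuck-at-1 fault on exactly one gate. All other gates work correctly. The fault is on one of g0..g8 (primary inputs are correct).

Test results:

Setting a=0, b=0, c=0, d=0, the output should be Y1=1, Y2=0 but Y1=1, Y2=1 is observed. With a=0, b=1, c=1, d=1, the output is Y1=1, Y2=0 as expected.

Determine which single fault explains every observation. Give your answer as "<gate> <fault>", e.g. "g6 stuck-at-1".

g1 stuck-at-0

Fault-free values for test 1 (a=0, b=0, c=0, d=0): g0=0, g1=1, g2=1, g3=1, g4=0, g5=0, g6=1, g7=0, g8=0, giving Y1=1, Y2=0. Observed Y1=1, Y2=1.
Test 1: faults giving observed Y1=1, Y2=1 are {g1 stuck-at-0, g3 stuck-at-0, g7 stuck-at-1, g8 stuck-at-1}.
Test 2 (a=0, b=1, c=1, d=1): fault-free g0=0, g1=0, g2=0, g3=1, g4=0, g5=0, g6=1, g7=0, g8=0 → Y1=1, Y2=0; observed Y1=1, Y2=0. Eliminates g3 stuck-at-0, g7 stuck-at-1, g8 stuck-at-1.
Only g1 stuck-at-0 is consistent with every test.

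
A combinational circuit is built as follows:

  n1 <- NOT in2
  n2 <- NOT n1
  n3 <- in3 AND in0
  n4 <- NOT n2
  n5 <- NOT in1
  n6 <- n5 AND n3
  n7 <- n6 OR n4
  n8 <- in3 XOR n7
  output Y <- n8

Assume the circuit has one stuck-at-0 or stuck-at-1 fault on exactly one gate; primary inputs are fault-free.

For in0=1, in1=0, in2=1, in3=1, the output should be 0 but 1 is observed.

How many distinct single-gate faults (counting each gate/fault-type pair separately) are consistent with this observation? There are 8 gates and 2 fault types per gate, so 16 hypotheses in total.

5

Fault-free: n1=0, n2=1, n3=1, n4=0, n5=1, n6=1, n7=1, n8=0 → 0. Observed 1.
  n1: none of the 2 fault types match ✗
  n2: none of the 2 fault types match ✗
  n3: stuck-at-0 ✓; others ✗
  n4: none of the 2 fault types match ✗
  n5: stuck-at-0 ✓; others ✗
  n6: stuck-at-0 ✓; others ✗
  n7: stuck-at-0 ✓; others ✗
  n8: stuck-at-1 ✓; others ✗
Consistent faults: {n3 stuck-at-0, n5 stuck-at-0, n6 stuck-at-0, n7 stuck-at-0, n8 stuck-at-1} — 5 in all.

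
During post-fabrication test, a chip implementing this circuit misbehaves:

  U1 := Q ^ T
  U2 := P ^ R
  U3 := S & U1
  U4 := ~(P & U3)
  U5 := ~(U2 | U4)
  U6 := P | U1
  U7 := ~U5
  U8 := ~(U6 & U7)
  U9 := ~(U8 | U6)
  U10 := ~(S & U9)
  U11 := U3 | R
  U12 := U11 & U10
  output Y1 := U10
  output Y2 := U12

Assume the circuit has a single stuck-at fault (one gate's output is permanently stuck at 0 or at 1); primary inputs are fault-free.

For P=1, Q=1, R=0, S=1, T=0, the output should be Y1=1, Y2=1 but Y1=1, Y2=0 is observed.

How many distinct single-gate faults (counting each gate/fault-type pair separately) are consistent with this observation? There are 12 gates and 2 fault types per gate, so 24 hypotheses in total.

Fault-free: U1=1, U2=1, U3=1, U4=0, U5=0, U6=1, U7=1, U8=0, U9=0, U10=1, U11=1, U12=1 → Y1=1, Y2=1. Observed Y1=1, Y2=0.
  U1: stuck-at-0 ✓; others ✗
  U2: none of the 2 fault types match ✗
  U3: stuck-at-0 ✓; others ✗
  U4: none of the 2 fault types match ✗
  U5: none of the 2 fault types match ✗
  U6: none of the 2 fault types match ✗
  U7: none of the 2 fault types match ✗
  U8: none of the 2 fault types match ✗
  U9: none of the 2 fault types match ✗
  U10: none of the 2 fault types match ✗
  U11: stuck-at-0 ✓; others ✗
  U12: stuck-at-0 ✓; others ✗
Consistent faults: {U1 stuck-at-0, U3 stuck-at-0, U11 stuck-at-0, U12 stuck-at-0} — 4 in all.

4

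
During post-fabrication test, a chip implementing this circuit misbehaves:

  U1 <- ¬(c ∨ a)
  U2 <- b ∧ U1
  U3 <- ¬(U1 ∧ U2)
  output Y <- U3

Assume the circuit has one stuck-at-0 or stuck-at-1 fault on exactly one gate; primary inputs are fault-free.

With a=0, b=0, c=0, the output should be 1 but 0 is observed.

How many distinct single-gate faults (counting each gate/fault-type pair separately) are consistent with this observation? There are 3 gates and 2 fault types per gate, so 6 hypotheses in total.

2

Fault-free: U1=1, U2=0, U3=1 → 1. Observed 0.
  U1 stuck-at-0: output 1 ✗
  U1 stuck-at-1: output 1 ✗
  U2 stuck-at-0: output 1 ✗
  U2 stuck-at-1: output 0 ✓
  U3 stuck-at-0: output 0 ✓
  U3 stuck-at-1: output 1 ✗
Consistent faults: {U2 stuck-at-1, U3 stuck-at-0} — 2 in all.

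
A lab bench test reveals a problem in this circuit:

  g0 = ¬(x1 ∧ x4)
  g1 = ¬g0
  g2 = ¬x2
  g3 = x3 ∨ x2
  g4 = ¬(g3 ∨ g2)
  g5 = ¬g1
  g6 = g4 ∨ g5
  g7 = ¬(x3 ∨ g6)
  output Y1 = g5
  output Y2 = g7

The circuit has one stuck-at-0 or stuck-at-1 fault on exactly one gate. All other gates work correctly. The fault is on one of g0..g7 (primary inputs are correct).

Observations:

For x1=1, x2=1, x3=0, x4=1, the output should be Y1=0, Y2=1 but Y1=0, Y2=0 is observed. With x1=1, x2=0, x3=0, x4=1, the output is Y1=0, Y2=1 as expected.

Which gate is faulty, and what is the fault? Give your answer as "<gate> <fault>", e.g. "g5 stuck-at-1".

g3 stuck-at-0

Fault-free values for test 1 (x1=1, x2=1, x3=0, x4=1): g0=0, g1=1, g2=0, g3=1, g4=0, g5=0, g6=0, g7=1, giving Y1=0, Y2=1. Observed Y1=0, Y2=0.
Test 1: faults giving observed Y1=0, Y2=0 are {g3 stuck-at-0, g4 stuck-at-1, g6 stuck-at-1, g7 stuck-at-0}.
Test 2 (x1=1, x2=0, x3=0, x4=1): fault-free g0=0, g1=1, g2=1, g3=0, g4=0, g5=0, g6=0, g7=1 → Y1=0, Y2=1; observed Y1=0, Y2=1. Eliminates g4 stuck-at-1, g6 stuck-at-1, g7 stuck-at-0.
Only g3 stuck-at-0 is consistent with every test.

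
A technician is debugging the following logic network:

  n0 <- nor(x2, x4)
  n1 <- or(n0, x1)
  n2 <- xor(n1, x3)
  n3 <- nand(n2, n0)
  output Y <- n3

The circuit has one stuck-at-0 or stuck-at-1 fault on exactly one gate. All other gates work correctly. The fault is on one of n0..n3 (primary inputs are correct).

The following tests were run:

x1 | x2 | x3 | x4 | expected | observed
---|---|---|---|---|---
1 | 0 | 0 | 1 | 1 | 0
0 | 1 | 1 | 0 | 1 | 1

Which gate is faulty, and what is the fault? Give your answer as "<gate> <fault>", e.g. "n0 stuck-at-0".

Fault-free values for test 1 (x1=1, x2=0, x3=0, x4=1): n0=0, n1=1, n2=1, n3=1, giving Y=1. Observed 0.
Test 1: faults giving observed 0 are {n0 stuck-at-1, n3 stuck-at-0}.
Test 2 (x1=0, x2=1, x3=1, x4=0): fault-free n0=0, n1=0, n2=1, n3=1 → 1; observed 1. Eliminates n3 stuck-at-0.
Only n0 stuck-at-1 is consistent with every test.

n0 stuck-at-1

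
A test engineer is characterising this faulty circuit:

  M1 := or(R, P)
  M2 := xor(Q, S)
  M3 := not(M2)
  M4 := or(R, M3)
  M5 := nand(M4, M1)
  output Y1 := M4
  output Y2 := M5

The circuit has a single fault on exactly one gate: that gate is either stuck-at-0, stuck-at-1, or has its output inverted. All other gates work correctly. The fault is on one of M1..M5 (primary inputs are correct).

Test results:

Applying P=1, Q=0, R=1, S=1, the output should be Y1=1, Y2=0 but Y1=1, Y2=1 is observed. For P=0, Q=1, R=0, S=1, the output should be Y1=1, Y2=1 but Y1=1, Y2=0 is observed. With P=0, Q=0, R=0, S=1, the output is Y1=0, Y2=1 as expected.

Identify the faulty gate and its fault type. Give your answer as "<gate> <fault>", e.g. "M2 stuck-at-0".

Fault-free values for test 1 (P=1, Q=0, R=1, S=1): M1=1, M2=1, M3=0, M4=1, M5=0, giving Y1=1, Y2=0. Observed Y1=1, Y2=1.
Test 1: faults giving observed Y1=1, Y2=1 are {M1 stuck-at-0, M1 inverted output, M5 stuck-at-1, M5 inverted output}.
Test 2 (P=0, Q=1, R=0, S=1): fault-free M1=0, M2=0, M3=1, M4=1, M5=1 → Y1=1, Y2=1; observed Y1=1, Y2=0. Eliminates M1 stuck-at-0, M5 stuck-at-1.
Test 3 (P=0, Q=0, R=0, S=1): fault-free M1=0, M2=1, M3=0, M4=0, M5=1 → Y1=0, Y2=1; observed Y1=0, Y2=1. Eliminates M5 inverted output.
Only M1 inverted output is consistent with every test.

M1 inverted output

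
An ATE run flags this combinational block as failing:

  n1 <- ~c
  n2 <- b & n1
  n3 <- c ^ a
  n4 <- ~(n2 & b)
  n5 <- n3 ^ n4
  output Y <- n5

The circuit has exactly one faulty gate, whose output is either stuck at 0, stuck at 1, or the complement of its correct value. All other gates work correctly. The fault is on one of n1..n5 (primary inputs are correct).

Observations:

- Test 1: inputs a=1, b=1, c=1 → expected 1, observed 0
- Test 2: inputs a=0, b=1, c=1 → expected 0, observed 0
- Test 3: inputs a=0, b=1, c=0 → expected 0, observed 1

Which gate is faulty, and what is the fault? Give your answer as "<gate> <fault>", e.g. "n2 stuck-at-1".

n3 stuck-at-1

Fault-free values for test 1 (a=1, b=1, c=1): n1=0, n2=0, n3=0, n4=1, n5=1, giving Y=1. Observed 0.
Test 1: faults giving observed 0 are {n1 stuck-at-1, n1 inverted output, n2 stuck-at-1, n2 inverted output, n3 stuck-at-1, n3 inverted output, n4 stuck-at-0, n4 inverted output, n5 stuck-at-0, n5 inverted output}.
Test 2 (a=0, b=1, c=1): fault-free n1=0, n2=0, n3=1, n4=1, n5=0 → 0; observed 0. Eliminates n1 stuck-at-1, n1 inverted output, n2 stuck-at-1, n2 inverted output, n3 inverted output, n4 stuck-at-0, n4 inverted output, n5 inverted output.
Test 3 (a=0, b=1, c=0): fault-free n1=1, n2=1, n3=0, n4=0, n5=0 → 0; observed 1. Eliminates n5 stuck-at-0.
Only n3 stuck-at-1 is consistent with every test.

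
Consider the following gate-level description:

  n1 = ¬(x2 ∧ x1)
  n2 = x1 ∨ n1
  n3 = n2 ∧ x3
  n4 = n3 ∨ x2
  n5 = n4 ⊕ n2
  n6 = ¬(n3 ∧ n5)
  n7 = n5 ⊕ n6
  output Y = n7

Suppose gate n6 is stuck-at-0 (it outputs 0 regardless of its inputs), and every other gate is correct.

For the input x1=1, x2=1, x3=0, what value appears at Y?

0

Propagate with n6 forced: n1=0, n2=1, n3=0, n4=1, n5=0, n6=0 [stuck-at-0], n7=0.
So Y = 0. (Without the fault it would be 1.)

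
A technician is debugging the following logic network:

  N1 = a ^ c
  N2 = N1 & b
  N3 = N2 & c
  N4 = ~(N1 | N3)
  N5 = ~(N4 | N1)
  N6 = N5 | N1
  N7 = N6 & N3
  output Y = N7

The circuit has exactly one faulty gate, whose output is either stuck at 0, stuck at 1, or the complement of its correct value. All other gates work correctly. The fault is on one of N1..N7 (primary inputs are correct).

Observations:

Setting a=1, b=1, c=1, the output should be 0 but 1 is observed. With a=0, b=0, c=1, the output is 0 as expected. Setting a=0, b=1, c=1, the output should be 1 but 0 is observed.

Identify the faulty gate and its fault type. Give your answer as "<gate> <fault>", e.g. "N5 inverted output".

Fault-free values for test 1 (a=1, b=1, c=1): N1=0, N2=0, N3=0, N4=1, N5=0, N6=0, N7=0, giving Y=0. Observed 1.
Test 1: faults giving observed 1 are {N1 stuck-at-1, N1 inverted output, N2 stuck-at-1, N2 inverted output, N3 stuck-at-1, N3 inverted output, N7 stuck-at-1, N7 inverted output}.
Test 2 (a=0, b=0, c=1): fault-free N1=1, N2=0, N3=0, N4=0, N5=0, N6=1, N7=0 → 0; observed 0. Eliminates N2 stuck-at-1, N2 inverted output, N3 stuck-at-1, N3 inverted output, N7 stuck-at-1, N7 inverted output.
Test 3 (a=0, b=1, c=1): fault-free N1=1, N2=1, N3=1, N4=0, N5=0, N6=1, N7=1 → 1; observed 0. Eliminates N1 stuck-at-1.
Only N1 inverted output is consistent with every test.

N1 inverted output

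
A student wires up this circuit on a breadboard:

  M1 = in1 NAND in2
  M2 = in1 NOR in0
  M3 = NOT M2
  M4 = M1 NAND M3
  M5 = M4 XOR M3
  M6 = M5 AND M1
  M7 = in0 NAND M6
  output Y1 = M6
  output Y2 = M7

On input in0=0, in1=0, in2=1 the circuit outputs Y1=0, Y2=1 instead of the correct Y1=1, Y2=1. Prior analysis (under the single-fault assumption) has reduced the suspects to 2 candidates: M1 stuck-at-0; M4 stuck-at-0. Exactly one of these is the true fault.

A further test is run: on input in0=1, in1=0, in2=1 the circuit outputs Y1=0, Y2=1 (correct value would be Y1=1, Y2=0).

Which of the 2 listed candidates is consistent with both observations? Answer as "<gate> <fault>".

M1 stuck-at-0

Evaluate each candidate on input in0=1, in1=0, in2=1:
  M1 stuck-at-0: M1=0 [stuck-at-0], M2=0, M3=1, M4=1, M5=0, M6=0, M7=1 → Y1=0, Y2=1 — matches
  M4 stuck-at-0: M1=1, M2=0, M3=1, M4=0 [stuck-at-0], M5=1, M6=1, M7=0 → Y1=1, Y2=0 — eliminated
Only M1 stuck-at-0 reproduces the observed Y1=0, Y2=1.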